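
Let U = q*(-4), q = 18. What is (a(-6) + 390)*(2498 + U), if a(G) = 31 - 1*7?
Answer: 1004364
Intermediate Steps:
U = -72 (U = 18*(-4) = -72)
a(G) = 24 (a(G) = 31 - 7 = 24)
(a(-6) + 390)*(2498 + U) = (24 + 390)*(2498 - 72) = 414*2426 = 1004364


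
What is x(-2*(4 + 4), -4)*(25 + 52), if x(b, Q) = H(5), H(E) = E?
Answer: 385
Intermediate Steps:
x(b, Q) = 5
x(-2*(4 + 4), -4)*(25 + 52) = 5*(25 + 52) = 5*77 = 385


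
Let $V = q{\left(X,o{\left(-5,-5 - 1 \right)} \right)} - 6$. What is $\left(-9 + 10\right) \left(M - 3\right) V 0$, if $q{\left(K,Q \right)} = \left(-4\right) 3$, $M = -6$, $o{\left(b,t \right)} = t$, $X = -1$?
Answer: $0$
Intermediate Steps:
$q{\left(K,Q \right)} = -12$
$V = -18$ ($V = -12 - 6 = -18$)
$\left(-9 + 10\right) \left(M - 3\right) V 0 = \left(-9 + 10\right) \left(-6 - 3\right) \left(-18\right) 0 = 1 \left(-9\right) \left(-18\right) 0 = \left(-9\right) \left(-18\right) 0 = 162 \cdot 0 = 0$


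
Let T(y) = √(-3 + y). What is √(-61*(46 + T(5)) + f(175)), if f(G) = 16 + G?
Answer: √(-2615 - 61*√2) ≈ 51.974*I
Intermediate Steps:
√(-61*(46 + T(5)) + f(175)) = √(-61*(46 + √(-3 + 5)) + (16 + 175)) = √(-61*(46 + √2) + 191) = √((-2806 - 61*√2) + 191) = √(-2615 - 61*√2)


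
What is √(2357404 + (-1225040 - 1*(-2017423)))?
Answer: √3149787 ≈ 1774.8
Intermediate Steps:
√(2357404 + (-1225040 - 1*(-2017423))) = √(2357404 + (-1225040 + 2017423)) = √(2357404 + 792383) = √3149787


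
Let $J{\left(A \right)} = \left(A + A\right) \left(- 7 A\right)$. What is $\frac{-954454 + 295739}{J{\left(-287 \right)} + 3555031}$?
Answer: $- \frac{131743}{480373} \approx -0.27425$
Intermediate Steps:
$J{\left(A \right)} = - 14 A^{2}$ ($J{\left(A \right)} = 2 A \left(- 7 A\right) = - 14 A^{2}$)
$\frac{-954454 + 295739}{J{\left(-287 \right)} + 3555031} = \frac{-954454 + 295739}{- 14 \left(-287\right)^{2} + 3555031} = - \frac{658715}{\left(-14\right) 82369 + 3555031} = - \frac{658715}{-1153166 + 3555031} = - \frac{658715}{2401865} = \left(-658715\right) \frac{1}{2401865} = - \frac{131743}{480373}$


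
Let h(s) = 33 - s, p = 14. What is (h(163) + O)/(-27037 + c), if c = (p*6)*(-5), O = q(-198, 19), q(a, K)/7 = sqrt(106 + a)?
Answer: 130/27457 - 14*I*sqrt(23)/27457 ≈ 0.0047347 - 0.0024453*I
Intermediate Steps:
q(a, K) = 7*sqrt(106 + a)
O = 14*I*sqrt(23) (O = 7*sqrt(106 - 198) = 7*sqrt(-92) = 7*(2*I*sqrt(23)) = 14*I*sqrt(23) ≈ 67.142*I)
c = -420 (c = (14*6)*(-5) = 84*(-5) = -420)
(h(163) + O)/(-27037 + c) = ((33 - 1*163) + 14*I*sqrt(23))/(-27037 - 420) = ((33 - 163) + 14*I*sqrt(23))/(-27457) = (-130 + 14*I*sqrt(23))*(-1/27457) = 130/27457 - 14*I*sqrt(23)/27457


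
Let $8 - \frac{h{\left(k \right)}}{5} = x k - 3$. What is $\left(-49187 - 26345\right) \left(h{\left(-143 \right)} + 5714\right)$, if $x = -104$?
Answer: $5180815412$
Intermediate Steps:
$h{\left(k \right)} = 55 + 520 k$ ($h{\left(k \right)} = 40 - 5 \left(- 104 k - 3\right) = 40 - 5 \left(-3 - 104 k\right) = 40 + \left(15 + 520 k\right) = 55 + 520 k$)
$\left(-49187 - 26345\right) \left(h{\left(-143 \right)} + 5714\right) = \left(-49187 - 26345\right) \left(\left(55 + 520 \left(-143\right)\right) + 5714\right) = - 75532 \left(\left(55 - 74360\right) + 5714\right) = - 75532 \left(-74305 + 5714\right) = \left(-75532\right) \left(-68591\right) = 5180815412$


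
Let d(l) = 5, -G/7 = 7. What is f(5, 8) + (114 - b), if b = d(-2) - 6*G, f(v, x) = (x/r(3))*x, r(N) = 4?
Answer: -169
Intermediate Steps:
G = -49 (G = -7*7 = -49)
f(v, x) = x²/4 (f(v, x) = (x/4)*x = x²/4)
b = 299 (b = 5 - 6*(-49) = 5 + 294 = 299)
f(5, 8) + (114 - b) = (¼)*8² + (114 - 1*299) = (¼)*64 + (114 - 299) = 16 - 185 = -169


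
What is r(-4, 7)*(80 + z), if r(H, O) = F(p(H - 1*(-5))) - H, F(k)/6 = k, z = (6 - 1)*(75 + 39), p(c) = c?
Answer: 6500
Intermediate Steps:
z = 570 (z = 5*114 = 570)
F(k) = 6*k
r(H, O) = 30 + 5*H (r(H, O) = 6*(H - 1*(-5)) - H = 6*(H + 5) - H = 6*(5 + H) - H = (30 + 6*H) - H = 30 + 5*H)
r(-4, 7)*(80 + z) = (30 + 5*(-4))*(80 + 570) = (30 - 20)*650 = 10*650 = 6500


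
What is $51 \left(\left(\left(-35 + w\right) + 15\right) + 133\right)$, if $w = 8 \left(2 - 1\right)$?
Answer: $6171$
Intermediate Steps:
$w = 8$ ($w = 8 \left(2 - 1\right) = 8 \cdot 1 = 8$)
$51 \left(\left(\left(-35 + w\right) + 15\right) + 133\right) = 51 \left(\left(\left(-35 + 8\right) + 15\right) + 133\right) = 51 \left(\left(-27 + 15\right) + 133\right) = 51 \left(-12 + 133\right) = 51 \cdot 121 = 6171$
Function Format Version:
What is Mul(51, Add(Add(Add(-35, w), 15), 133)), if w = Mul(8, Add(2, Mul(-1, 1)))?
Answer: 6171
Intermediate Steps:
w = 8 (w = Mul(8, Add(2, -1)) = Mul(8, 1) = 8)
Mul(51, Add(Add(Add(-35, w), 15), 133)) = Mul(51, Add(Add(Add(-35, 8), 15), 133)) = Mul(51, Add(Add(-27, 15), 133)) = Mul(51, Add(-12, 133)) = Mul(51, 121) = 6171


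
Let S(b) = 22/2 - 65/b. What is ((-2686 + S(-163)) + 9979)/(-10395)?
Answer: -1190617/1694385 ≈ -0.70268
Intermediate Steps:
S(b) = 11 - 65/b (S(b) = 22*(1/2) - 65/b = 11 - 65/b)
((-2686 + S(-163)) + 9979)/(-10395) = ((-2686 + (11 - 65/(-163))) + 9979)/(-10395) = ((-2686 + (11 - 65*(-1/163))) + 9979)*(-1/10395) = ((-2686 + (11 + 65/163)) + 9979)*(-1/10395) = ((-2686 + 1858/163) + 9979)*(-1/10395) = (-435960/163 + 9979)*(-1/10395) = (1190617/163)*(-1/10395) = -1190617/1694385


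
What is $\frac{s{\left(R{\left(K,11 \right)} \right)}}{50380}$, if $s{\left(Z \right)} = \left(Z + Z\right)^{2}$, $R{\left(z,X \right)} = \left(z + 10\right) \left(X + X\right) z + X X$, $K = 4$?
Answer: $\frac{166419}{1145} \approx 145.34$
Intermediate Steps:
$R{\left(z,X \right)} = X^{2} + 2 X z \left(10 + z\right)$ ($R{\left(z,X \right)} = \left(10 + z\right) 2 X z + X^{2} = 2 X \left(10 + z\right) z + X^{2} = 2 X z \left(10 + z\right) + X^{2} = X^{2} + 2 X z \left(10 + z\right)$)
$s{\left(Z \right)} = 4 Z^{2}$ ($s{\left(Z \right)} = \left(2 Z\right)^{2} = 4 Z^{2}$)
$\frac{s{\left(R{\left(K,11 \right)} \right)}}{50380} = \frac{4 \left(11 \left(11 + 2 \cdot 4^{2} + 20 \cdot 4\right)\right)^{2}}{50380} = 4 \left(11 \left(11 + 2 \cdot 16 + 80\right)\right)^{2} \cdot \frac{1}{50380} = 4 \left(11 \left(11 + 32 + 80\right)\right)^{2} \cdot \frac{1}{50380} = 4 \left(11 \cdot 123\right)^{2} \cdot \frac{1}{50380} = 4 \cdot 1353^{2} \cdot \frac{1}{50380} = 4 \cdot 1830609 \cdot \frac{1}{50380} = 7322436 \cdot \frac{1}{50380} = \frac{166419}{1145}$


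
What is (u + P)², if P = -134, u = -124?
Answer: 66564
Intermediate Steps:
(u + P)² = (-124 - 134)² = (-258)² = 66564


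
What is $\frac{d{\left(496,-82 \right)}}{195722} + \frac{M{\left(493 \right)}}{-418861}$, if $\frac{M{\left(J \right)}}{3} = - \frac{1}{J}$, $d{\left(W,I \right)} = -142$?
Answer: $- \frac{14661098000}{20208147066253} \approx -0.0007255$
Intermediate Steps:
$M{\left(J \right)} = - \frac{3}{J}$ ($M{\left(J \right)} = 3 \left(- \frac{1}{J}\right) = - \frac{3}{J}$)
$\frac{d{\left(496,-82 \right)}}{195722} + \frac{M{\left(493 \right)}}{-418861} = - \frac{142}{195722} + \frac{\left(-3\right) \frac{1}{493}}{-418861} = \left(-142\right) \frac{1}{195722} + \left(-3\right) \frac{1}{493} \left(- \frac{1}{418861}\right) = - \frac{71}{97861} - - \frac{3}{206498473} = - \frac{71}{97861} + \frac{3}{206498473} = - \frac{14661098000}{20208147066253}$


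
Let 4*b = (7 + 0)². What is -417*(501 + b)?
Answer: -856101/4 ≈ -2.1403e+5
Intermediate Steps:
b = 49/4 (b = (7 + 0)²/4 = (¼)*7² = (¼)*49 = 49/4 ≈ 12.250)
-417*(501 + b) = -417*(501 + 49/4) = -417*2053/4 = -856101/4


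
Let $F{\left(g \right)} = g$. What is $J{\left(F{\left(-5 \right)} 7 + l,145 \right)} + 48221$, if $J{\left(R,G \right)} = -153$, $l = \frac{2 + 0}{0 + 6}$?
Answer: $48068$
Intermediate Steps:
$l = \frac{1}{3}$ ($l = \frac{2}{6} = 2 \cdot \frac{1}{6} = \frac{1}{3} \approx 0.33333$)
$J{\left(F{\left(-5 \right)} 7 + l,145 \right)} + 48221 = -153 + 48221 = 48068$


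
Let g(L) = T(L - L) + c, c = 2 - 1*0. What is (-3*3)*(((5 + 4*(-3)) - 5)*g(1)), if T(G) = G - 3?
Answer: -108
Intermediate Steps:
T(G) = -3 + G
c = 2 (c = 2 + 0 = 2)
g(L) = -1 (g(L) = (-3 + (L - L)) + 2 = (-3 + 0) + 2 = -3 + 2 = -1)
(-3*3)*(((5 + 4*(-3)) - 5)*g(1)) = (-3*3)*(((5 + 4*(-3)) - 5)*(-1)) = -9*((5 - 12) - 5)*(-1) = -9*(-7 - 5)*(-1) = -(-108)*(-1) = -9*12 = -108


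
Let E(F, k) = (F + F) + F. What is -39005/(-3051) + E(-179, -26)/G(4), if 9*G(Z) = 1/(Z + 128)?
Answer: -1946364751/3051 ≈ -6.3794e+5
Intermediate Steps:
E(F, k) = 3*F (E(F, k) = 2*F + F = 3*F)
G(Z) = 1/(9*(128 + Z)) (G(Z) = 1/(9*(Z + 128)) = 1/(9*(128 + Z)))
-39005/(-3051) + E(-179, -26)/G(4) = -39005/(-3051) + (3*(-179))/((1/(9*(128 + 4)))) = -39005*(-1/3051) - 537/((⅑)/132) = 39005/3051 - 537/((⅑)*(1/132)) = 39005/3051 - 537/1/1188 = 39005/3051 - 537*1188 = 39005/3051 - 637956 = -1946364751/3051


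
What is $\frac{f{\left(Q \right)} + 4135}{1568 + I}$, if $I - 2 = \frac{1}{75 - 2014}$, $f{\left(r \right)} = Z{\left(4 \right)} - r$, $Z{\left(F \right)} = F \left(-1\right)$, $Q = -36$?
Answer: $\frac{2693271}{1014743} \approx 2.6541$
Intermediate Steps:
$Z{\left(F \right)} = - F$
$f{\left(r \right)} = -4 - r$ ($f{\left(r \right)} = \left(-1\right) 4 - r = -4 - r$)
$I = \frac{3877}{1939}$ ($I = 2 + \frac{1}{75 - 2014} = 2 + \frac{1}{-1939} = 2 - \frac{1}{1939} = \frac{3877}{1939} \approx 1.9995$)
$\frac{f{\left(Q \right)} + 4135}{1568 + I} = \frac{\left(-4 - -36\right) + 4135}{1568 + \frac{3877}{1939}} = \frac{\left(-4 + 36\right) + 4135}{\frac{3044229}{1939}} = \left(32 + 4135\right) \frac{1939}{3044229} = 4167 \cdot \frac{1939}{3044229} = \frac{2693271}{1014743}$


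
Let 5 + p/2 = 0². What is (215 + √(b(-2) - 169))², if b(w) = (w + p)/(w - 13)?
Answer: 230284/5 + 2494*I*√5 ≈ 46057.0 + 5576.8*I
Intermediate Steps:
p = -10 (p = -10 + 2*0² = -10 + 2*0 = -10 + 0 = -10)
b(w) = (-10 + w)/(-13 + w) (b(w) = (w - 10)/(w - 13) = (-10 + w)/(-13 + w))
(215 + √(b(-2) - 169))² = (215 + √((-10 - 2)/(-13 - 2) - 169))² = (215 + √(-12/(-15) - 169))² = (215 + √(-1/15*(-12) - 169))² = (215 + √(⅘ - 169))² = (215 + √(-841/5))² = (215 + 29*I*√5/5)²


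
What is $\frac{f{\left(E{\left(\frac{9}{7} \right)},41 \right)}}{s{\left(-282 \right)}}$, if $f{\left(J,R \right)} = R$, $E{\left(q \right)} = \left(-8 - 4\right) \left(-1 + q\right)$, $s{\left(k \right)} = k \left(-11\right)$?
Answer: $\frac{41}{3102} \approx 0.013217$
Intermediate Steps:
$s{\left(k \right)} = - 11 k$
$E{\left(q \right)} = 12 - 12 q$ ($E{\left(q \right)} = - 12 \left(-1 + q\right) = 12 - 12 q$)
$\frac{f{\left(E{\left(\frac{9}{7} \right)},41 \right)}}{s{\left(-282 \right)}} = \frac{41}{\left(-11\right) \left(-282\right)} = \frac{41}{3102}$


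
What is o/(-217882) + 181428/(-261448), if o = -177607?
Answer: 431568715/3560300821 ≈ 0.12122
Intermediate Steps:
o/(-217882) + 181428/(-261448) = -177607/(-217882) + 181428/(-261448) = -177607*(-1/217882) + 181428*(-1/261448) = 177607/217882 - 45357/65362 = 431568715/3560300821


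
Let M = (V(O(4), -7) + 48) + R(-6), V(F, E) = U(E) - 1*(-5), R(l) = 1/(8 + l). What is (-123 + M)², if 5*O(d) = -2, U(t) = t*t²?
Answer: 680625/4 ≈ 1.7016e+5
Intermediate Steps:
U(t) = t³
O(d) = -⅖ (O(d) = (⅕)*(-2) = -⅖)
V(F, E) = 5 + E³ (V(F, E) = E³ - 1*(-5) = E³ + 5 = 5 + E³)
M = -579/2 (M = ((5 + (-7)³) + 48) + 1/(8 - 6) = ((5 - 343) + 48) + 1/2 = (-338 + 48) + ½ = -290 + ½ = -579/2 ≈ -289.50)
(-123 + M)² = (-123 - 579/2)² = (-825/2)² = 680625/4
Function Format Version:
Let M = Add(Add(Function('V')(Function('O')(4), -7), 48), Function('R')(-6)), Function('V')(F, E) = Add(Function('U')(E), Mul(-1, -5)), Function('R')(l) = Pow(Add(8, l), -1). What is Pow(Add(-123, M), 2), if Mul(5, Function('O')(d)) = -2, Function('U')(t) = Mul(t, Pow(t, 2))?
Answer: Rational(680625, 4) ≈ 1.7016e+5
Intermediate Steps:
Function('U')(t) = Pow(t, 3)
Function('O')(d) = Rational(-2, 5) (Function('O')(d) = Mul(Rational(1, 5), -2) = Rational(-2, 5))
Function('V')(F, E) = Add(5, Pow(E, 3)) (Function('V')(F, E) = Add(Pow(E, 3), Mul(-1, -5)) = Add(Pow(E, 3), 5) = Add(5, Pow(E, 3)))
M = Rational(-579, 2) (M = Add(Add(Add(5, Pow(-7, 3)), 48), Pow(Add(8, -6), -1)) = Add(Add(Add(5, -343), 48), Pow(2, -1)) = Add(Add(-338, 48), Rational(1, 2)) = Add(-290, Rational(1, 2)) = Rational(-579, 2) ≈ -289.50)
Pow(Add(-123, M), 2) = Pow(Add(-123, Rational(-579, 2)), 2) = Pow(Rational(-825, 2), 2) = Rational(680625, 4)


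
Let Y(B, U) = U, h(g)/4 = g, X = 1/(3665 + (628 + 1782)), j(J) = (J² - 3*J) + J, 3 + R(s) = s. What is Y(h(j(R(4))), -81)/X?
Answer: -492075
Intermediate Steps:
R(s) = -3 + s
j(J) = J² - 2*J
X = 1/6075 (X = 1/(3665 + 2410) = 1/6075 ≈ 0.00016461)
h(g) = 4*g
Y(h(j(R(4))), -81)/X = -81/1/6075 = -81*6075 = -492075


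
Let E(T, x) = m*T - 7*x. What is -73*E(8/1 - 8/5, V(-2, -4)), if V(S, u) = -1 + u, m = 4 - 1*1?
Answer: -19783/5 ≈ -3956.6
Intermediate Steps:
m = 3 (m = 4 - 1 = 3)
E(T, x) = -7*x + 3*T (E(T, x) = 3*T - 7*x = -7*x + 3*T)
-73*E(8/1 - 8/5, V(-2, -4)) = -73*(-7*(-1 - 4) + 3*(8/1 - 8/5)) = -73*(-7*(-5) + 3*(8*1 - 8*1/5)) = -73*(35 + 3*(8 - 8/5)) = -73*(35 + 3*(32/5)) = -73*(35 + 96/5) = -73*271/5 = -19783/5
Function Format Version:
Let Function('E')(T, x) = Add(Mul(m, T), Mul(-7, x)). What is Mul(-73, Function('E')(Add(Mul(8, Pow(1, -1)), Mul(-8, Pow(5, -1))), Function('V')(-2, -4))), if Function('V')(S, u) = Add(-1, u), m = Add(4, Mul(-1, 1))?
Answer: Rational(-19783, 5) ≈ -3956.6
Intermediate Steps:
m = 3 (m = Add(4, -1) = 3)
Function('E')(T, x) = Add(Mul(-7, x), Mul(3, T)) (Function('E')(T, x) = Add(Mul(3, T), Mul(-7, x)) = Add(Mul(-7, x), Mul(3, T)))
Mul(-73, Function('E')(Add(Mul(8, Pow(1, -1)), Mul(-8, Pow(5, -1))), Function('V')(-2, -4))) = Mul(-73, Add(Mul(-7, Add(-1, -4)), Mul(3, Add(Mul(8, Pow(1, -1)), Mul(-8, Pow(5, -1)))))) = Mul(-73, Add(Mul(-7, -5), Mul(3, Add(Mul(8, 1), Mul(-8, Rational(1, 5)))))) = Mul(-73, Add(35, Mul(3, Add(8, Rational(-8, 5))))) = Mul(-73, Add(35, Mul(3, Rational(32, 5)))) = Mul(-73, Add(35, Rational(96, 5))) = Mul(-73, Rational(271, 5)) = Rational(-19783, 5)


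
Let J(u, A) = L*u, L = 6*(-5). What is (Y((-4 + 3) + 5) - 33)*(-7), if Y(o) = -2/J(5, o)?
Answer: 17318/75 ≈ 230.91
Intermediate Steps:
L = -30
J(u, A) = -30*u
Y(o) = 1/75 (Y(o) = -2/((-30*5)) = -2/(-150) = -2*(-1/150) = 1/75)
(Y((-4 + 3) + 5) - 33)*(-7) = (1/75 - 33)*(-7) = -2474/75*(-7) = 17318/75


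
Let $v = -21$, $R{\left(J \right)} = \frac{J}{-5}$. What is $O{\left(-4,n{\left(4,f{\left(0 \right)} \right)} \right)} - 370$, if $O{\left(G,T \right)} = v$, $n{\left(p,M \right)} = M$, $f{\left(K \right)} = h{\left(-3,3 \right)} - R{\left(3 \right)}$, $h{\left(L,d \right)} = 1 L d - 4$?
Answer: $-391$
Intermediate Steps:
$h{\left(L,d \right)} = -4 + L d$ ($h{\left(L,d \right)} = L d - 4 = -4 + L d$)
$R{\left(J \right)} = - \frac{J}{5}$ ($R{\left(J \right)} = J \left(- \frac{1}{5}\right) = - \frac{J}{5}$)
$f{\left(K \right)} = - \frac{62}{5}$ ($f{\left(K \right)} = \left(-4 - 9\right) - \left(- \frac{1}{5}\right) 3 = \left(-4 - 9\right) - - \frac{3}{5} = -13 + \frac{3}{5} = - \frac{62}{5}$)
$O{\left(G,T \right)} = -21$
$O{\left(-4,n{\left(4,f{\left(0 \right)} \right)} \right)} - 370 = -21 - 370 = -391$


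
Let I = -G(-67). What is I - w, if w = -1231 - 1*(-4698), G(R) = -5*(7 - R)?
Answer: -3097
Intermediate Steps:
G(R) = -35 + 5*R
I = 370 (I = -(-35 + 5*(-67)) = -(-35 - 335) = -1*(-370) = 370)
w = 3467 (w = -1231 + 4698 = 3467)
I - w = 370 - 1*3467 = 370 - 3467 = -3097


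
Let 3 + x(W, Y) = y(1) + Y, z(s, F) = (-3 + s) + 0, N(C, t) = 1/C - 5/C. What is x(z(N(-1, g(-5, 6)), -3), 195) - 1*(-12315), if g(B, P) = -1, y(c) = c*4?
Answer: 12511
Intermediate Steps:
y(c) = 4*c
N(C, t) = -4/C (N(C, t) = 1/C - 5/C = -4/C)
z(s, F) = -3 + s
x(W, Y) = 1 + Y (x(W, Y) = -3 + (4*1 + Y) = -3 + (4 + Y) = 1 + Y)
x(z(N(-1, g(-5, 6)), -3), 195) - 1*(-12315) = (1 + 195) - 1*(-12315) = 196 + 12315 = 12511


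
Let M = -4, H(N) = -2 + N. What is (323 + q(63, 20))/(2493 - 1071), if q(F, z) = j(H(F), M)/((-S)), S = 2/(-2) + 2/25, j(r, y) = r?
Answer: 4477/16353 ≈ 0.27377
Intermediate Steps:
S = -23/25 (S = 2*(-½) + 2*(1/25) = -1 + 2/25 = -23/25 ≈ -0.92000)
q(F, z) = -50/23 + 25*F/23 (q(F, z) = (-2 + F)/((-1*(-23/25))) = (-2 + F)/(23/25) = (-2 + F)*(25/23) = -50/23 + 25*F/23)
(323 + q(63, 20))/(2493 - 1071) = (323 + (-50/23 + (25/23)*63))/(2493 - 1071) = (323 + (-50/23 + 1575/23))/1422 = (323 + 1525/23)*(1/1422) = (8954/23)*(1/1422) = 4477/16353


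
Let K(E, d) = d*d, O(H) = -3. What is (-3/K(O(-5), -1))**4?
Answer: 81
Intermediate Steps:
K(E, d) = d**2
(-3/K(O(-5), -1))**4 = (-3/((-1)**2))**4 = (-3/1)**4 = (-3*1)**4 = (-3)**4 = 81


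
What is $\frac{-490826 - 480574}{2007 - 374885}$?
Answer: $\frac{485700}{186439} \approx 2.6051$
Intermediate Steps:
$\frac{-490826 - 480574}{2007 - 374885} = - \frac{971400}{-372878} = \left(-971400\right) \left(- \frac{1}{372878}\right) = \frac{485700}{186439}$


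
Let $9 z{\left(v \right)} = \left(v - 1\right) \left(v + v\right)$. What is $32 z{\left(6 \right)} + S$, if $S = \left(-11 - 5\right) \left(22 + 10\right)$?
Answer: $- \frac{896}{3} \approx -298.67$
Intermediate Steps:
$S = -512$ ($S = \left(-16\right) 32 = -512$)
$z{\left(v \right)} = \frac{2 v \left(-1 + v\right)}{9}$ ($z{\left(v \right)} = \frac{\left(v - 1\right) \left(v + v\right)}{9} = \frac{\left(-1 + v\right) 2 v}{9} = \frac{2 v \left(-1 + v\right)}{9}$)
$32 z{\left(6 \right)} + S = 32 \cdot \frac{2}{9} \cdot 6 \left(-1 + 6\right) - 512 = 32 \cdot \frac{2}{9} \cdot 6 \cdot 5 - 512 = 32 \cdot \frac{20}{3} - 512 = \frac{640}{3} - 512 = - \frac{896}{3}$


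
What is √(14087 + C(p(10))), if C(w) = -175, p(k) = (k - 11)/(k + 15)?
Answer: 2*√3478 ≈ 117.95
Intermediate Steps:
p(k) = (-11 + k)/(15 + k)
√(14087 + C(p(10))) = √(14087 - 175) = √13912 = 2*√3478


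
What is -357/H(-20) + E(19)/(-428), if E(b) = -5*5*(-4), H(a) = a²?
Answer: -48199/42800 ≈ -1.1261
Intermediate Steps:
E(b) = 100 (E(b) = -25*(-4) = 100)
-357/H(-20) + E(19)/(-428) = -357/((-20)²) + 100/(-428) = -357/400 + 100*(-1/428) = -357*1/400 - 25/107 = -357/400 - 25/107 = -48199/42800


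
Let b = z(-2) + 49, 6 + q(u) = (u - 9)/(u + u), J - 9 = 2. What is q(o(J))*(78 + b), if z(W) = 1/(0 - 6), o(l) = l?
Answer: -49465/66 ≈ -749.47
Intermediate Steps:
J = 11 (J = 9 + 2 = 11)
q(u) = -6 + (-9 + u)/(2*u) (q(u) = -6 + (u - 9)/(u + u) = -6 + (-9 + u)/((2*u)) = -6 + (-9 + u)*(1/(2*u)) = -6 + (-9 + u)/(2*u))
z(W) = -1/6 (z(W) = 1/(-6) = -1/6)
b = 293/6 (b = -1/6 + 49 = 293/6 ≈ 48.833)
q(o(J))*(78 + b) = ((1/2)*(-9 - 11*11)/11)*(78 + 293/6) = ((1/2)*(1/11)*(-9 - 121))*(761/6) = ((1/2)*(1/11)*(-130))*(761/6) = -65/11*761/6 = -49465/66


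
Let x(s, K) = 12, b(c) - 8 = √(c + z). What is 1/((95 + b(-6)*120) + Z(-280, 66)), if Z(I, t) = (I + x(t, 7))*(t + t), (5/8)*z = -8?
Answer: -34321/1178201761 - 24*I*√470/1178201761 ≈ -2.913e-5 - 4.4161e-7*I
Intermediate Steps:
z = -64/5 (z = (8/5)*(-8) = -64/5 ≈ -12.800)
b(c) = 8 + √(-64/5 + c) (b(c) = 8 + √(c - 64/5) = 8 + √(-64/5 + c))
Z(I, t) = 2*t*(12 + I) (Z(I, t) = (I + 12)*(t + t) = (12 + I)*(2*t) = 2*t*(12 + I))
1/((95 + b(-6)*120) + Z(-280, 66)) = 1/((95 + (8 + √(-320 + 25*(-6))/5)*120) + 2*66*(12 - 280)) = 1/((95 + (8 + √(-320 - 150)/5)*120) + 2*66*(-268)) = 1/((95 + (8 + √(-470)/5)*120) - 35376) = 1/((95 + (8 + (I*√470)/5)*120) - 35376) = 1/((95 + (8 + I*√470/5)*120) - 35376) = 1/((95 + (960 + 24*I*√470)) - 35376) = 1/((1055 + 24*I*√470) - 35376) = 1/(-34321 + 24*I*√470)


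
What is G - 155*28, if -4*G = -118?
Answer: -8621/2 ≈ -4310.5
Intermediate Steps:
G = 59/2 (G = -¼*(-118) = 59/2 ≈ 29.500)
G - 155*28 = 59/2 - 155*28 = 59/2 - 4340 = -8621/2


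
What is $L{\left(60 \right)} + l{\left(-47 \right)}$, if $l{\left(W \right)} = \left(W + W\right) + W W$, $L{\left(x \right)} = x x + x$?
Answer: $5775$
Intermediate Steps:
$L{\left(x \right)} = x + x^{2}$ ($L{\left(x \right)} = x^{2} + x = x + x^{2}$)
$l{\left(W \right)} = W^{2} + 2 W$ ($l{\left(W \right)} = 2 W + W^{2} = W^{2} + 2 W$)
$L{\left(60 \right)} + l{\left(-47 \right)} = 60 \left(1 + 60\right) - 47 \left(2 - 47\right) = 60 \cdot 61 - -2115 = 3660 + 2115 = 5775$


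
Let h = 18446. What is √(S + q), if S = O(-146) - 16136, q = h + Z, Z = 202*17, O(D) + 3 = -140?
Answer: √5601 ≈ 74.840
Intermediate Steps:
O(D) = -143 (O(D) = -3 - 140 = -143)
Z = 3434
q = 21880 (q = 18446 + 3434 = 21880)
S = -16279 (S = -143 - 16136 = -16279)
√(S + q) = √(-16279 + 21880) = √5601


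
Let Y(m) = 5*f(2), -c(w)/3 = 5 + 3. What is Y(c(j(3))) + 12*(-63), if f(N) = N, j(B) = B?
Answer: -746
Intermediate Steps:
c(w) = -24 (c(w) = -3*(5 + 3) = -3*8 = -24)
Y(m) = 10 (Y(m) = 5*2 = 10)
Y(c(j(3))) + 12*(-63) = 10 + 12*(-63) = 10 - 756 = -746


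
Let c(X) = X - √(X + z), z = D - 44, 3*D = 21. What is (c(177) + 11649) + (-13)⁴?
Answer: 40387 - 2*√35 ≈ 40375.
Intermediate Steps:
D = 7 (D = (⅓)*21 = 7)
z = -37 (z = 7 - 44 = -37)
c(X) = X - √(-37 + X) (c(X) = X - √(X - 37) = X - √(-37 + X))
(c(177) + 11649) + (-13)⁴ = ((177 - √(-37 + 177)) + 11649) + (-13)⁴ = ((177 - √140) + 11649) + 28561 = ((177 - 2*√35) + 11649) + 28561 = (11826 - 2*√35) + 28561 = 40387 - 2*√35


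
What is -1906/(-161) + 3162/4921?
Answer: 1412644/113183 ≈ 12.481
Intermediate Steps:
-1906/(-161) + 3162/4921 = -1906*(-1/161) + 3162*(1/4921) = 1906/161 + 3162/4921 = 1412644/113183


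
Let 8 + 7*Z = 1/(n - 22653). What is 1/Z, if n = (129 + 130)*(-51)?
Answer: -251034/286897 ≈ -0.87500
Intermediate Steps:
n = -13209 (n = 259*(-51) = -13209)
Z = -286897/251034 (Z = -8/7 + 1/(7*(-13209 - 22653)) = -8/7 + (⅐)/(-35862) = -8/7 + (⅐)*(-1/35862) = -8/7 - 1/251034 = -286897/251034 ≈ -1.1429)
1/Z = 1/(-286897/251034) = -251034/286897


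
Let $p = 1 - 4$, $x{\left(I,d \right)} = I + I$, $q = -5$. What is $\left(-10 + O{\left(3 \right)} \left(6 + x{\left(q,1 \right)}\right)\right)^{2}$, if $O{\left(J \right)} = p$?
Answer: $4$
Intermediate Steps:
$x{\left(I,d \right)} = 2 I$
$p = -3$ ($p = 1 - 4 = -3$)
$O{\left(J \right)} = -3$
$\left(-10 + O{\left(3 \right)} \left(6 + x{\left(q,1 \right)}\right)\right)^{2} = \left(-10 - 3 \left(6 + 2 \left(-5\right)\right)\right)^{2} = \left(-10 - 3 \left(6 - 10\right)\right)^{2} = \left(-10 - -12\right)^{2} = \left(-10 + 12\right)^{2} = 2^{2} = 4$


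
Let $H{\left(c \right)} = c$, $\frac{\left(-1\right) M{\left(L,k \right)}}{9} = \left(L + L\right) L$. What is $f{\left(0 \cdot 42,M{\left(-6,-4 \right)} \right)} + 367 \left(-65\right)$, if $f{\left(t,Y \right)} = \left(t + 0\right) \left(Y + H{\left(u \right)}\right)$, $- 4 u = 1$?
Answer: $-23855$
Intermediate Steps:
$u = - \frac{1}{4}$ ($u = \left(- \frac{1}{4}\right) 1 = - \frac{1}{4} \approx -0.25$)
$M{\left(L,k \right)} = - 18 L^{2}$ ($M{\left(L,k \right)} = - 9 \left(L + L\right) L = - 9 \cdot 2 L L = - 9 \cdot 2 L^{2} = - 18 L^{2}$)
$f{\left(t,Y \right)} = t \left(- \frac{1}{4} + Y\right)$ ($f{\left(t,Y \right)} = \left(t + 0\right) \left(Y - \frac{1}{4}\right) = t \left(- \frac{1}{4} + Y\right)$)
$f{\left(0 \cdot 42,M{\left(-6,-4 \right)} \right)} + 367 \left(-65\right) = 0 \cdot 42 \left(- \frac{1}{4} - 18 \left(-6\right)^{2}\right) + 367 \left(-65\right) = 0 \left(- \frac{1}{4} - 648\right) - 23855 = 0 \left(- \frac{2593}{4}\right) - 23855 = 0 - 23855 = -23855$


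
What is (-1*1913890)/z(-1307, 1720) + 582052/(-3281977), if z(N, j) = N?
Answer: 6280582218566/4289543939 ≈ 1464.2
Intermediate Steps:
(-1*1913890)/z(-1307, 1720) + 582052/(-3281977) = -1*1913890/(-1307) + 582052/(-3281977) = -1913890*(-1/1307) + 582052*(-1/3281977) = 1913890/1307 - 582052/3281977 = 6280582218566/4289543939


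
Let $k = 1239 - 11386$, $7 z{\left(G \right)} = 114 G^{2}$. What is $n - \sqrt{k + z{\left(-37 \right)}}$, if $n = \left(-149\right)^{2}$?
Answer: $22201 - \frac{\sqrt{595259}}{7} \approx 22091.0$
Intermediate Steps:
$z{\left(G \right)} = \frac{114 G^{2}}{7}$
$n = 22201$
$k = -10147$ ($k = 1239 - 11386 = -10147$)
$n - \sqrt{k + z{\left(-37 \right)}} = 22201 - \sqrt{-10147 + \frac{114 \left(-37\right)^{2}}{7}} = 22201 - \sqrt{-10147 + \frac{114}{7} \cdot 1369} = 22201 - \sqrt{-10147 + \frac{156066}{7}} = 22201 - \sqrt{\frac{85037}{7}} = 22201 - \frac{\sqrt{595259}}{7}$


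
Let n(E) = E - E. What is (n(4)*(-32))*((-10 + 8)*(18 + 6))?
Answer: 0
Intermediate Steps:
n(E) = 0
(n(4)*(-32))*((-10 + 8)*(18 + 6)) = (0*(-32))*((-10 + 8)*(18 + 6)) = 0*(-2*24) = 0*(-48) = 0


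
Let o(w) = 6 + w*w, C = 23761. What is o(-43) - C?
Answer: -21906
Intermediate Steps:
o(w) = 6 + w**2
o(-43) - C = (6 + (-43)**2) - 1*23761 = (6 + 1849) - 23761 = 1855 - 23761 = -21906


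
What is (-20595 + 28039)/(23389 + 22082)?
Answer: 7444/45471 ≈ 0.16371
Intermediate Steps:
(-20595 + 28039)/(23389 + 22082) = 7444/45471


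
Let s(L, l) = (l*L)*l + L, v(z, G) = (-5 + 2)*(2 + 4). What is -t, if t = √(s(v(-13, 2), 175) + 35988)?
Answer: -4*I*√32205 ≈ -717.83*I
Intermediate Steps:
v(z, G) = -18 (v(z, G) = -3*6 = -18)
s(L, l) = L + L*l² (s(L, l) = (L*l)*l + L = L*l² + L = L + L*l²)
t = 4*I*√32205 (t = √(-18*(1 + 175²) + 35988) = √(-18*(1 + 30625) + 35988) = √(-18*30626 + 35988) = √(-551268 + 35988) = √(-515280) = 4*I*√32205 ≈ 717.83*I)
-t = -4*I*√32205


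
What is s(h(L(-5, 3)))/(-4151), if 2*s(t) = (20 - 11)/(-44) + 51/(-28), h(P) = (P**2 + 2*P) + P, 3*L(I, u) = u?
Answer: 78/319627 ≈ 0.00024403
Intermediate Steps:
L(I, u) = u/3
h(P) = P**2 + 3*P
s(t) = -78/77 (s(t) = ((20 - 11)/(-44) + 51/(-28))/2 = (9*(-1/44) + 51*(-1/28))/2 = (-9/44 - 51/28)/2 = (1/2)*(-156/77) = -78/77)
s(h(L(-5, 3)))/(-4151) = -78/77/(-4151) = -78/77*(-1/4151) = 78/319627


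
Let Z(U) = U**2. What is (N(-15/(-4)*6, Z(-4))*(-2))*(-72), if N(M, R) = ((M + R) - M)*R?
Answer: 36864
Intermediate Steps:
N(M, R) = R**2 (N(M, R) = R*R = R**2)
(N(-15/(-4)*6, Z(-4))*(-2))*(-72) = (((-4)**2)**2*(-2))*(-72) = (16**2*(-2))*(-72) = (256*(-2))*(-72) = -512*(-72) = 36864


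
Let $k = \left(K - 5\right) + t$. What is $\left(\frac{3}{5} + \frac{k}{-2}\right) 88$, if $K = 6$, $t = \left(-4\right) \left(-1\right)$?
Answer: $- \frac{836}{5} \approx -167.2$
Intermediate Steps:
$t = 4$
$k = 5$ ($k = \left(6 - 5\right) + 4 = 1 + 4 = 5$)
$\left(\frac{3}{5} + \frac{k}{-2}\right) 88 = \left(\frac{3}{5} + \frac{5}{-2}\right) 88 = \left(3 \cdot \frac{1}{5} + 5 \left(- \frac{1}{2}\right)\right) 88 = \left(\frac{3}{5} - \frac{5}{2}\right) 88 = \left(- \frac{19}{10}\right) 88 = - \frac{836}{5}$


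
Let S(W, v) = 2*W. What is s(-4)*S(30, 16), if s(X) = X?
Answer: -240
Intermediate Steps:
s(-4)*S(30, 16) = -8*30 = -4*60 = -240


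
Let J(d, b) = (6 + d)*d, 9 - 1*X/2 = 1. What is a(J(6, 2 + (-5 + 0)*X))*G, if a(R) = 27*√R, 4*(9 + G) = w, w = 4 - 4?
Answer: -1458*√2 ≈ -2061.9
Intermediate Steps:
X = 16 (X = 18 - 2*1 = 18 - 2 = 16)
w = 0
G = -9 (G = -9 + (¼)*0 = -9 + 0 = -9)
J(d, b) = d*(6 + d)
a(J(6, 2 + (-5 + 0)*X))*G = (27*√(6*(6 + 6)))*(-9) = (27*√(6*12))*(-9) = (27*√72)*(-9) = (27*(6*√2))*(-9) = (162*√2)*(-9) = -1458*√2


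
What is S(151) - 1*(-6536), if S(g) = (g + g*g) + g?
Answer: 29639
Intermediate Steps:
S(g) = g**2 + 2*g (S(g) = (g + g**2) + g = g**2 + 2*g)
S(151) - 1*(-6536) = 151*(2 + 151) - 1*(-6536) = 151*153 + 6536 = 23103 + 6536 = 29639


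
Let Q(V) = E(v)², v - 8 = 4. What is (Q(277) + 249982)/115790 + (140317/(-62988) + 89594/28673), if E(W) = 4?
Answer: 319547132302321/104561549824980 ≈ 3.0561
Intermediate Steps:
v = 12 (v = 8 + 4 = 12)
Q(V) = 16 (Q(V) = 4² = 16)
(Q(277) + 249982)/115790 + (140317/(-62988) + 89594/28673) = (16 + 249982)/115790 + (140317/(-62988) + 89594/28673) = 249998*(1/115790) + (140317*(-1/62988) + 89594*(1/28673)) = 124999/57895 + (-140317/62988 + 89594/28673) = 124999/57895 + 1620037531/1806054924 = 319547132302321/104561549824980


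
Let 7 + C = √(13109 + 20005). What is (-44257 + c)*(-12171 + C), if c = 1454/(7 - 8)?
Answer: 556668558 - 45711*√33114 ≈ 5.4835e+8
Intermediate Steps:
C = -7 + √33114 (C = -7 + √(13109 + 20005) = -7 + √33114 ≈ 174.97)
c = -1454 (c = 1454/(-1) = -1*1454 = -1454)
(-44257 + c)*(-12171 + C) = (-44257 - 1454)*(-12171 + (-7 + √33114)) = -45711*(-12178 + √33114) = 556668558 - 45711*√33114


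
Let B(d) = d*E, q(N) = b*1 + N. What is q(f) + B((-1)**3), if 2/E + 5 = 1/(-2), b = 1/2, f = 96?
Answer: 2131/22 ≈ 96.864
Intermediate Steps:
b = 1/2 ≈ 0.50000
q(N) = 1/2 + N (q(N) = (1/2)*1 + N = 1/2 + N)
E = -4/11 (E = 2/(-5 + 1/(-2)) = 2/(-5 - 1/2) = 2/(-11/2) = 2*(-2/11) = -4/11 ≈ -0.36364)
B(d) = -4*d/11 (B(d) = d*(-4/11) = -4*d/11)
q(f) + B((-1)**3) = (1/2 + 96) - 4/11*(-1)**3 = 193/2 - 4/11*(-1) = 193/2 + 4/11 = 2131/22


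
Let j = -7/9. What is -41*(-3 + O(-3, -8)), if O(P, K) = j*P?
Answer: 82/3 ≈ 27.333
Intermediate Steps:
j = -7/9 (j = -7*1/9 = -7/9 ≈ -0.77778)
O(P, K) = -7*P/9
-41*(-3 + O(-3, -8)) = -41*(-3 - 7/9*(-3)) = -41*(-3 + 7/3) = -41*(-2/3) = 82/3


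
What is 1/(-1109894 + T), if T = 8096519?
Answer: 1/6986625 ≈ 1.4313e-7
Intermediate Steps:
1/(-1109894 + T) = 1/(-1109894 + 8096519) = 1/6986625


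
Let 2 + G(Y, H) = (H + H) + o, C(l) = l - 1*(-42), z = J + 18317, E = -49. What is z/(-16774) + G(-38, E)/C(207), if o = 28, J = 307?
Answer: -974184/696121 ≈ -1.3994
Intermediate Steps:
z = 18624 (z = 307 + 18317 = 18624)
C(l) = 42 + l (C(l) = l + 42 = 42 + l)
G(Y, H) = 26 + 2*H (G(Y, H) = -2 + ((H + H) + 28) = -2 + (2*H + 28) = -2 + (28 + 2*H) = 26 + 2*H)
z/(-16774) + G(-38, E)/C(207) = 18624/(-16774) + (26 + 2*(-49))/(42 + 207) = 18624*(-1/16774) + (26 - 98)/249 = -9312/8387 - 72*1/249 = -9312/8387 - 24/83 = -974184/696121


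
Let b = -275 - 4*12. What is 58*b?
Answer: -18734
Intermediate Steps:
b = -323 (b = -275 - 1*48 = -275 - 48 = -323)
58*b = 58*(-323) = -18734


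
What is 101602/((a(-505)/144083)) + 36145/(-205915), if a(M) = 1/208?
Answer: 125399647098490595/41183 ≈ 3.0449e+12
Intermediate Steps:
a(M) = 1/208
101602/((a(-505)/144083)) + 36145/(-205915) = 101602/(((1/208)/144083)) + 36145/(-205915) = 101602/(((1/208)*(1/144083))) + 36145*(-1/205915) = 101602/(1/29969264) - 7229/41183 = 101602*29969264 - 7229/41183 = 3044937160928 - 7229/41183 = 125399647098490595/41183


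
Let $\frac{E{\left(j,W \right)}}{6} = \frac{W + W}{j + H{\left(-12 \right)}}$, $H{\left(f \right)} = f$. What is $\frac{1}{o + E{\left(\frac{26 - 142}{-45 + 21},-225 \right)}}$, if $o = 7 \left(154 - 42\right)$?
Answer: $\frac{43}{49912} \approx 0.00086152$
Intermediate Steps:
$E{\left(j,W \right)} = \frac{12 W}{-12 + j}$ ($E{\left(j,W \right)} = 6 \frac{W + W}{j - 12} = 6 \frac{2 W}{-12 + j} = \frac{12 W}{-12 + j}$)
$o = 784$ ($o = 7 \cdot 112 = 784$)
$\frac{1}{o + E{\left(\frac{26 - 142}{-45 + 21},-225 \right)}} = \frac{1}{784 + 12 \left(-225\right) \frac{1}{-12 + \frac{26 - 142}{-45 + 21}}} = \frac{1}{784 + 12 \left(-225\right) \frac{1}{-12 - \frac{116}{-24}}} = \frac{1}{784 + 12 \left(-225\right) \frac{1}{-12 - - \frac{29}{6}}} = \frac{1}{784 + 12 \left(-225\right) \frac{1}{-12 + \frac{29}{6}}} = \frac{1}{784 + 12 \left(-225\right) \frac{1}{- \frac{43}{6}}} = \frac{1}{784 + 12 \left(-225\right) \left(- \frac{6}{43}\right)} = \frac{1}{784 + \frac{16200}{43}} = \frac{1}{\frac{49912}{43}} = \frac{43}{49912}$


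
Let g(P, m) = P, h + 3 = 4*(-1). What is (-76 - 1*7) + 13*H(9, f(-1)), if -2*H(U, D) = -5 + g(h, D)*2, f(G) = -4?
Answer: 81/2 ≈ 40.500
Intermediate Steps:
h = -7 (h = -3 + 4*(-1) = -3 - 4 = -7)
H(U, D) = 19/2 (H(U, D) = -(-5 - 7*2)/2 = -(-5 - 14)/2 = -½*(-19) = 19/2)
(-76 - 1*7) + 13*H(9, f(-1)) = (-76 - 1*7) + 13*(19/2) = (-76 - 7) + 247/2 = -83 + 247/2 = 81/2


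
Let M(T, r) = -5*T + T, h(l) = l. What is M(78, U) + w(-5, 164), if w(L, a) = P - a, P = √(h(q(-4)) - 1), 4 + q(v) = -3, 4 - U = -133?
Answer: -476 + 2*I*√2 ≈ -476.0 + 2.8284*I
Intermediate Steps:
U = 137 (U = 4 - 1*(-133) = 4 + 133 = 137)
q(v) = -7 (q(v) = -4 - 3 = -7)
M(T, r) = -4*T
P = 2*I*√2 (P = √(-7 - 1) = √(-8) = 2*I*√2 ≈ 2.8284*I)
w(L, a) = -a + 2*I*√2 (w(L, a) = 2*I*√2 - a = -a + 2*I*√2)
M(78, U) + w(-5, 164) = -4*78 + (-1*164 + 2*I*√2) = -312 + (-164 + 2*I*√2) = -476 + 2*I*√2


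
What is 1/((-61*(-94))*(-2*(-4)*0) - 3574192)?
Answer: -1/3574192 ≈ -2.7978e-7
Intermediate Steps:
1/((-61*(-94))*(-2*(-4)*0) - 3574192) = 1/(5734*(8*0) - 3574192) = 1/(5734*0 - 3574192) = 1/(0 - 3574192) = 1/(-3574192) = -1/3574192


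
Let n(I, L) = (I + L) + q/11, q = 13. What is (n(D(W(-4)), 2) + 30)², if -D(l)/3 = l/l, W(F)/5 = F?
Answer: 110224/121 ≈ 910.94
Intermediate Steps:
W(F) = 5*F
D(l) = -3 (D(l) = -3*l/l = -3*1 = -3)
n(I, L) = 13/11 + I + L (n(I, L) = (I + L) + 13/11 = 13/11 + I + L)
(n(D(W(-4)), 2) + 30)² = ((13/11 - 3 + 2) + 30)² = (2/11 + 30)² = (332/11)² = 110224/121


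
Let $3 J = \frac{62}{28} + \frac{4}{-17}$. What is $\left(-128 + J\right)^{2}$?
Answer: $\frac{918514249}{56644} \approx 16216.0$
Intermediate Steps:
$J = \frac{157}{238}$ ($J = \frac{\frac{62}{28} + \frac{4}{-17}}{3} = \frac{62 \cdot \frac{1}{28} + 4 \left(- \frac{1}{17}\right)}{3} = \frac{\frac{31}{14} - \frac{4}{17}}{3} = \frac{1}{3} \cdot \frac{471}{238} = \frac{157}{238} \approx 0.65966$)
$\left(-128 + J\right)^{2} = \left(-128 + \frac{157}{238}\right)^{2} = \left(- \frac{30307}{238}\right)^{2} = \frac{918514249}{56644}$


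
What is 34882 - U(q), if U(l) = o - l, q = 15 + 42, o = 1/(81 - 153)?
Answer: 2515609/72 ≈ 34939.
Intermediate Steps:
o = -1/72 (o = 1/(-72) = -1/72 ≈ -0.013889)
q = 57
U(l) = -1/72 - l
34882 - U(q) = 34882 - (-1/72 - 1*57) = 34882 - (-1/72 - 57) = 34882 - 1*(-4105/72) = 34882 + 4105/72 = 2515609/72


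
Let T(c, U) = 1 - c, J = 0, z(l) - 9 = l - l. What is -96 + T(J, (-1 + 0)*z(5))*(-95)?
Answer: -191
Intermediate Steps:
z(l) = 9 (z(l) = 9 + (l - l) = 9 + 0 = 9)
-96 + T(J, (-1 + 0)*z(5))*(-95) = -96 + (1 - 1*0)*(-95) = -96 + (1 + 0)*(-95) = -96 + 1*(-95) = -96 - 95 = -191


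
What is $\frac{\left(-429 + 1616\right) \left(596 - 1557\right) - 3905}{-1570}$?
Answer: $\frac{572306}{785} \approx 729.05$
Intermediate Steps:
$\frac{\left(-429 + 1616\right) \left(596 - 1557\right) - 3905}{-1570} = \left(1187 \left(-961\right) - 3905\right) \left(- \frac{1}{1570}\right) = \left(-1140707 - 3905\right) \left(- \frac{1}{1570}\right) = \left(-1144612\right) \left(- \frac{1}{1570}\right) = \frac{572306}{785}$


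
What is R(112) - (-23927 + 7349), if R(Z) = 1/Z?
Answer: 1856737/112 ≈ 16578.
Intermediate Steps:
R(112) - (-23927 + 7349) = 1/112 - (-23927 + 7349) = 1/112 - 1*(-16578) = 1/112 + 16578 = 1856737/112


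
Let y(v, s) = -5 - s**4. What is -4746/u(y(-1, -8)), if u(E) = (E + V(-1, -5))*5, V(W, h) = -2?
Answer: 4746/20515 ≈ 0.23134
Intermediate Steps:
u(E) = -10 + 5*E (u(E) = (E - 2)*5 = (-2 + E)*5 = -10 + 5*E)
-4746/u(y(-1, -8)) = -4746/(-10 + 5*(-5 - 1*(-8)**4)) = -4746/(-10 + 5*(-5 - 1*4096)) = -4746/(-10 + 5*(-5 - 4096)) = -4746/(-10 + 5*(-4101)) = -4746/(-10 - 20505) = -4746/(-20515) = -4746*(-1/20515) = 4746/20515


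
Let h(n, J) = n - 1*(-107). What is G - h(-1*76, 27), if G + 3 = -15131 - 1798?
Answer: -16963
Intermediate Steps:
h(n, J) = 107 + n (h(n, J) = n + 107 = 107 + n)
G = -16932 (G = -3 + (-15131 - 1798) = -3 - 16929 = -16932)
G - h(-1*76, 27) = -16932 - (107 - 1*76) = -16932 - (107 - 76) = -16932 - 1*31 = -16932 - 31 = -16963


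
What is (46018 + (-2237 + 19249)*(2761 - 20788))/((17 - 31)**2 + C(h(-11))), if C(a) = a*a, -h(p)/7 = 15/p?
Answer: -37102146026/34741 ≈ -1.0680e+6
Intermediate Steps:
h(p) = -105/p
C(a) = a**2
(46018 + (-2237 + 19249)*(2761 - 20788))/((17 - 31)**2 + C(h(-11))) = (46018 + (-2237 + 19249)*(2761 - 20788))/((17 - 31)**2 + (-105/(-11))**2) = (46018 + 17012*(-18027))/((-14)**2 + (-105*(-1/11))**2) = (46018 - 306675324)/(196 + (105/11)**2) = -306629306/(196 + 11025/121) = -306629306/34741/121 = -306629306*121/34741 = -37102146026/34741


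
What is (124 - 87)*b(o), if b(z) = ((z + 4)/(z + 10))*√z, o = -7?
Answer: -37*I*√7 ≈ -97.893*I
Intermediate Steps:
b(z) = √z*(4 + z)/(10 + z) (b(z) = ((4 + z)/(10 + z))*√z = √z*(4 + z)/(10 + z))
(124 - 87)*b(o) = (124 - 87)*(√(-7)*(4 - 7)/(10 - 7)) = 37*((I*√7)*(-3)/3) = 37*((I*√7)*(⅓)*(-3)) = 37*(-I*√7) = -37*I*√7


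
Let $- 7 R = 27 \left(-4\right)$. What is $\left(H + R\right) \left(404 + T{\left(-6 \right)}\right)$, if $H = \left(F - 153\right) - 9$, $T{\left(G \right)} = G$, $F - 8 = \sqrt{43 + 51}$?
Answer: $- \frac{386060}{7} + 398 \sqrt{94} \approx -51293.0$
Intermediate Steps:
$F = 8 + \sqrt{94}$ ($F = 8 + \sqrt{43 + 51} = 8 + \sqrt{94} \approx 17.695$)
$R = \frac{108}{7}$ ($R = - \frac{27 \left(-4\right)}{7} = \left(- \frac{1}{7}\right) \left(-108\right) = \frac{108}{7} \approx 15.429$)
$H = -154 + \sqrt{94}$ ($H = \left(\left(8 + \sqrt{94}\right) - 153\right) - 9 = \left(-145 + \sqrt{94}\right) - 9 = -154 + \sqrt{94} \approx -144.3$)
$\left(H + R\right) \left(404 + T{\left(-6 \right)}\right) = \left(\left(-154 + \sqrt{94}\right) + \frac{108}{7}\right) \left(404 - 6\right) = \left(- \frac{970}{7} + \sqrt{94}\right) 398 = - \frac{386060}{7} + 398 \sqrt{94}$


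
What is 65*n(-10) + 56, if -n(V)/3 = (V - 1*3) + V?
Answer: 4541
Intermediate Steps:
n(V) = 9 - 6*V (n(V) = -3*((V - 1*3) + V) = -3*((V - 3) + V) = -3*((-3 + V) + V) = -3*(-3 + 2*V) = 9 - 6*V)
65*n(-10) + 56 = 65*(9 - 6*(-10)) + 56 = 65*(9 + 60) + 56 = 65*69 + 56 = 4485 + 56 = 4541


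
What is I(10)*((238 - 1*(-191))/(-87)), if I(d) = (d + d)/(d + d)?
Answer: -143/29 ≈ -4.9310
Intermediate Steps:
I(d) = 1 (I(d) = (2*d)/((2*d)) = (2*d)*(1/(2*d)) = 1)
I(10)*((238 - 1*(-191))/(-87)) = 1*((238 - 1*(-191))/(-87)) = 1*((238 + 191)*(-1/87)) = 1*(429*(-1/87)) = 1*(-143/29) = -143/29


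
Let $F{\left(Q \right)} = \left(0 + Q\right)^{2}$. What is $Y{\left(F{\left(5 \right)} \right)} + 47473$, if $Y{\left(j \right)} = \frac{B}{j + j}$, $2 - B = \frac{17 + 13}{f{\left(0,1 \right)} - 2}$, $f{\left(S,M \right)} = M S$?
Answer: $\frac{2373667}{50} \approx 47473.0$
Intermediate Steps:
$F{\left(Q \right)} = Q^{2}$
$B = 17$ ($B = 2 - \frac{17 + 13}{1 \cdot 0 - 2} = 2 - \frac{30}{0 - 2} = 2 - \frac{30}{-2} = 2 - 30 \left(- \frac{1}{2}\right) = 2 - -15 = 2 + 15 = 17$)
$Y{\left(j \right)} = \frac{17}{2 j}$ ($Y{\left(j \right)} = \frac{1}{j + j} 17 = \frac{1}{2 j} 17 = \frac{17}{2 j}$)
$Y{\left(F{\left(5 \right)} \right)} + 47473 = \frac{17}{2 \cdot 5^{2}} + 47473 = \frac{17}{2 \cdot 25} + 47473 = \frac{17}{2} \cdot \frac{1}{25} + 47473 = \frac{17}{50} + 47473 = \frac{2373667}{50}$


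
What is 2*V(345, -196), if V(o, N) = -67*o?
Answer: -46230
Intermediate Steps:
2*V(345, -196) = 2*(-67*345) = 2*(-23115) = -46230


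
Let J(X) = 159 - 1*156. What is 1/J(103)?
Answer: ⅓ ≈ 0.33333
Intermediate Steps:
J(X) = 3 (J(X) = 159 - 156 = 3)
1/J(103) = 1/3 = ⅓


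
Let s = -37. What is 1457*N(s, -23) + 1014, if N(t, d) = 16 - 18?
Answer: -1900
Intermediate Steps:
N(t, d) = -2
1457*N(s, -23) + 1014 = 1457*(-2) + 1014 = -2914 + 1014 = -1900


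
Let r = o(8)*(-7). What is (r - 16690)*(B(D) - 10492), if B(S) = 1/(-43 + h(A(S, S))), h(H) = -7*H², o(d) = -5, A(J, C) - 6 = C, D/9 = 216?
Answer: 4651262854569835/26617543 ≈ 1.7474e+8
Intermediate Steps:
D = 1944 (D = 9*216 = 1944)
A(J, C) = 6 + C
r = 35 (r = -5*(-7) = 35)
B(S) = 1/(-43 - 7*(6 + S)²)
(r - 16690)*(B(D) - 10492) = (35 - 16690)*(-1/(43 + 7*(6 + 1944)²) - 10492) = -16655*(-1/(43 + 7*1950²) - 10492) = -16655*(-1/(43 + 7*3802500) - 10492) = -16655*(-1/(43 + 26617500) - 10492) = -16655*(-1/26617543 - 10492) = -16655*(-279271261157/26617543) = 4651262854569835/26617543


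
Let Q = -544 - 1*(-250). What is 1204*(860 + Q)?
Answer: 681464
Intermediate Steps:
Q = -294 (Q = -544 + 250 = -294)
1204*(860 + Q) = 1204*(860 - 294) = 1204*566 = 681464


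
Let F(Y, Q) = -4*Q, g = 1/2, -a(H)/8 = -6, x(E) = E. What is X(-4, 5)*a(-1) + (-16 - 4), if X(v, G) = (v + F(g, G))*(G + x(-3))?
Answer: -2324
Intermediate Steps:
a(H) = 48 (a(H) = -8*(-6) = 48)
g = 1/2 (g = 1*(1/2) = 1/2 ≈ 0.50000)
X(v, G) = (-3 + G)*(v - 4*G) (X(v, G) = (v - 4*G)*(G - 3) = (v - 4*G)*(-3 + G) = (-3 + G)*(v - 4*G))
X(-4, 5)*a(-1) + (-16 - 4) = (-4*5**2 - 3*(-4) + 12*5 + 5*(-4))*48 + (-16 - 4) = (-4*25 + 12 + 60 - 20)*48 - 20 = (-100 + 12 + 60 - 20)*48 - 20 = -48*48 - 20 = -2304 - 20 = -2324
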